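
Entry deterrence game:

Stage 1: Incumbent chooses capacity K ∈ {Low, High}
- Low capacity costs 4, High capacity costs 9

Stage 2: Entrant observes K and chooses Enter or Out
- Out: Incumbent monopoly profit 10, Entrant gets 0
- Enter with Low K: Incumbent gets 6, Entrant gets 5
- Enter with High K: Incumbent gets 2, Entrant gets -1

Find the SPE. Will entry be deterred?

SPE: (Low, Enter|Low, Out|High); Entry not deterred. Incumbent net profit = 2, Entrant gets 5

Work:
After Low K: Entrant enters (5 > 0)
After High K: Entrant stays out (-1 < 0)
Incumbent: Low → 6−4=2, High → 10−9=1
Incumbent chooses Low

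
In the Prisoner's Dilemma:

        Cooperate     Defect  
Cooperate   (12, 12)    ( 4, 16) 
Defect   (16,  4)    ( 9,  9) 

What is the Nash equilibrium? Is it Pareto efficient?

(Defect, Defect) is NE; not Pareto efficient

Work:
Defect dominates Cooperate for both players:
If P2 cooperates: Defect (16) > Cooperate (12)
If P2 defects: Defect (9) > Cooperate (4)
NE: (Defect, Defect) with payoff (9, 9)
But (Cooperate, Cooperate) = (12, 12) Pareto dominates (9, 9)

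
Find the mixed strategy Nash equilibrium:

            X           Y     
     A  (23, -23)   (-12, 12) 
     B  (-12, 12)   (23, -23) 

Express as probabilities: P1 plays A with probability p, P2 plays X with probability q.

p = 0.5, q = 0.5

Work:
Find probabilities that make opponent indifferent:
P2 chooses q to make P1 indifferent between A and B
P1 chooses p to make P2 indifferent between X and Y
Mixed NE: P1 plays (A: 0.5, B: 0.5), P2 plays (X: 0.5, Y: 0.5)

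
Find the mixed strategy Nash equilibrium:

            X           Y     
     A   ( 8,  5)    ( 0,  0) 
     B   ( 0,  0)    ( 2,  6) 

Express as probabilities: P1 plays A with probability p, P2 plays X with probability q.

p = 0.5455, q = 0.2

Work:
Find probabilities that make opponent indifferent:
P2 chooses q to make P1 indifferent between A and B
P1 chooses p to make P2 indifferent between X and Y
Mixed NE: P1 plays (A: 0.5455, B: 0.4545), P2 plays (X: 0.2, Y: 0.8)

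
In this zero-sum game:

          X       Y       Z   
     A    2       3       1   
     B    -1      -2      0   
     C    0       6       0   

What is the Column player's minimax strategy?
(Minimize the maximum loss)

Column should play Z, value = 1

Work:
Column player minimizes Row's maximum payoff:
Column X: max payoff to Row = 2
Column Y: max payoff to Row = 6
Column Z: max payoff to Row = 1
Minimum is 1, achieved by column Z.
Minimax strategy: Z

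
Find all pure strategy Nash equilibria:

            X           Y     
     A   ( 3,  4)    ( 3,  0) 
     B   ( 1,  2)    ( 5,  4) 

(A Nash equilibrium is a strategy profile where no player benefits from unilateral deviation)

Nash equilibrium: (A, X), (B, Y)

Work:
Best responses:
  P1 vs X: payoffs [3, 1] → best response A (payoff 3)
  P1 vs Y: payoffs [3, 5] → best response B (payoff 5)
  P2 vs A: payoffs [4, 0] → best response X (payoff 4)
  P2 vs B: payoffs [2, 4] → best response Y (payoff 4)
Mutual best responses: (A,X), (B,Y) → Nash equilibria.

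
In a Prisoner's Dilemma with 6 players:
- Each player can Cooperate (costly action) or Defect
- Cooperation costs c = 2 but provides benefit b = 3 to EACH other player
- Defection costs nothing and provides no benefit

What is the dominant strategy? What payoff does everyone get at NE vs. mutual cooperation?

Dominant: Defect; NE payoff = 0; Coop payoff = 13

Work:
Defect dominates (saves cost c = 2, benefit to others is external)
NE: All defect → everyone gets 0
If all cooperate: each receives (5)×3 - 2 = 13
Social dilemma: 13 > 0 but NE gives 0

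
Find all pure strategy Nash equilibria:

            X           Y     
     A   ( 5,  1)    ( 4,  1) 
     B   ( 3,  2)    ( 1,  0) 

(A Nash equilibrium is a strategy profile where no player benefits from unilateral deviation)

Nash equilibrium: (A, X), (A, Y)

Work:
Best responses:
  P1 vs X: payoffs [5, 3] → best response A (payoff 5)
  P1 vs Y: payoffs [4, 1] → best response A (payoff 4)
  P2 vs A: payoffs [1, 1] → best response X/Y (payoff 1)
  P2 vs B: payoffs [2, 0] → best response X (payoff 2)
Mutual best responses: (A,X), (A,Y) → Nash equilibria.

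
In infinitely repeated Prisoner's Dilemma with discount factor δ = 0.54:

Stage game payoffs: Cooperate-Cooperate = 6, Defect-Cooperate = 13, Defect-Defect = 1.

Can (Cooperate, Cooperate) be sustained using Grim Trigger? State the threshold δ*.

δ* = 0.5833; since δ = 0.54 < 0.5833, cooperation cannot be sustained

Work:
For Grim Trigger:
Cooperate forever: 6/(1-δ)
Defect then punished: 13 + 1·δ/(1-δ)
Need: 6/(1-δ) ≥ 13 + 1·δ/(1-δ)
Solving: δ ≥ (T-R)/(T-P) = (13-6)/(13-1) = 0.5833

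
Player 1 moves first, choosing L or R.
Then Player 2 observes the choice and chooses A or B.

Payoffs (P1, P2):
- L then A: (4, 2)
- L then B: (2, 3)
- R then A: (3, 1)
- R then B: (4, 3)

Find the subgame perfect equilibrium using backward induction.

P1 plays R, P2 plays B after L and B after R; Payoff (4, 3)

Work:
Backward induction:
After L: P2 chooses B → P1 gets 2
After R: P2 chooses B → P1 gets 4
P1 chooses R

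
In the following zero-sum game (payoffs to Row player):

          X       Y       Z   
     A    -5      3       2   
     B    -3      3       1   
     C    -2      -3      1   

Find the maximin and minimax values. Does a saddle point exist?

Maximin = -3, Minimax = -2, Saddle: False

Work:
Row minimums: [-5, -3, -3] → maximin = -3
Column maximums: [-2, 3, 2] → minimax = -2
No saddle point (maximin ≠ minimax). Mixed strategy needed.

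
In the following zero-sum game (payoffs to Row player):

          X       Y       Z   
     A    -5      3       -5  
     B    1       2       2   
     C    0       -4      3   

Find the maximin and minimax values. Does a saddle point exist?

Maximin = 1, Minimax = 1, Saddle: True

Work:
Row minimums: [-5, 1, -4] → maximin = 1
Column maximums: [1, 3, 3] → minimax = 1
Saddle point exists! Game value = 1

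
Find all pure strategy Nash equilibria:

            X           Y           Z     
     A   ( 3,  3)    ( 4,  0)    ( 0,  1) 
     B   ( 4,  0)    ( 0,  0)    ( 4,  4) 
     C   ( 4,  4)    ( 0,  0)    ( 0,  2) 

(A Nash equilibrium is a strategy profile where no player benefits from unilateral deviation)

Nash equilibrium: (B, Z), (C, X)

Work:
Best responses:
  P1 vs X: payoffs [3, 4, 4] → best response B/C (payoff 4)
  P1 vs Y: payoffs [4, 0, 0] → best response A (payoff 4)
  P1 vs Z: payoffs [0, 4, 0] → best response B (payoff 4)
  P2 vs A: payoffs [3, 0, 1] → best response X (payoff 3)
  P2 vs B: payoffs [0, 0, 4] → best response Z (payoff 4)
  P2 vs C: payoffs [4, 0, 2] → best response X (payoff 4)
Mutual best responses: (B,Z), (C,X) → Nash equilibria.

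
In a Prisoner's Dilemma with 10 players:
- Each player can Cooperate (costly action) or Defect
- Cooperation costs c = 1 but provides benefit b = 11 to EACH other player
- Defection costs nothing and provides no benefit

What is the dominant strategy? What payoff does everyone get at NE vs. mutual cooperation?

Dominant: Defect; NE payoff = 0; Coop payoff = 98

Work:
Defect dominates (saves cost c = 1, benefit to others is external)
NE: All defect → everyone gets 0
If all cooperate: each receives (9)×11 - 1 = 98
Social dilemma: 98 > 0 but NE gives 0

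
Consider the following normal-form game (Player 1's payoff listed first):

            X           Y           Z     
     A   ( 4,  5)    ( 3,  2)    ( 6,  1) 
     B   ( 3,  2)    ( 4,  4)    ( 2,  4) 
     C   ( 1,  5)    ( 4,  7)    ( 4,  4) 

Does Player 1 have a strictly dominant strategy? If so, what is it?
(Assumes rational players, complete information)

No strictly dominant strategy exists for Player 1

Work:
A strategy strictly dominates another if it gives a strictly higher payoff against every opponent action. Compare each pair of P1's strategies column-by-column:
  A vs B: [4 vs 3, 3 vs 4, 6 vs 2] → A does not strictly dominate B (column Y: 3 ≤ 4)
  A vs C: [4 vs 1, 3 vs 4, 6 vs 4] → A does not strictly dominate C (column Y: 3 ≤ 4)
  B vs A: [3 vs 4, 4 vs 3, 2 vs 6] → B does not strictly dominate A (column X: 3 ≤ 4)
  B vs C: [3 vs 1, 4 vs 4, 2 vs 4] → B does not strictly dominate C (column Y: 4 ≤ 4)
  C vs A: [1 vs 4, 4 vs 3, 4 vs 6] → C does not strictly dominate A (column X: 1 ≤ 4)
  C vs B: [1 vs 3, 4 vs 4, 4 vs 2] → C does not strictly dominate B (column X: 1 ≤ 3)
No single strategy strictly dominates all others → no strictly dominant strategy.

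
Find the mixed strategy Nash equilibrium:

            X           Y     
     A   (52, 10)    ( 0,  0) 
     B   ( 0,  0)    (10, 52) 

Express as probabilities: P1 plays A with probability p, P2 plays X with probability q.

p = 0.8387, q = 0.1613

Work:
Find probabilities that make opponent indifferent:
P2 chooses q to make P1 indifferent between A and B
P1 chooses p to make P2 indifferent between X and Y
Mixed NE: P1 plays (A: 0.8387, B: 0.1613), P2 plays (X: 0.1613, Y: 0.8387)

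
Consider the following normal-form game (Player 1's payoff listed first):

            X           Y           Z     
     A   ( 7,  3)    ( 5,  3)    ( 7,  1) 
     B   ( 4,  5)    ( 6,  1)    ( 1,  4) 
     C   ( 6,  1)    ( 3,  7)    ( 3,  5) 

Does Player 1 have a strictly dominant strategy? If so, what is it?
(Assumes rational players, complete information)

No strictly dominant strategy exists for Player 1

Work:
A strategy strictly dominates another if it gives a strictly higher payoff against every opponent action. Compare each pair of P1's strategies column-by-column:
  A vs B: [7 vs 4, 5 vs 6, 7 vs 1] → A does not strictly dominate B (column Y: 5 ≤ 6)
  A vs C: [7 vs 6, 5 vs 3, 7 vs 3] → A strictly dominates C
  B vs A: [4 vs 7, 6 vs 5, 1 vs 7] → B does not strictly dominate A (column X: 4 ≤ 7)
  B vs C: [4 vs 6, 6 vs 3, 1 vs 3] → B does not strictly dominate C (column X: 4 ≤ 6)
  C vs A: [6 vs 7, 3 vs 5, 3 vs 7] → C does not strictly dominate A (column X: 6 ≤ 7)
  C vs B: [6 vs 4, 3 vs 6, 3 vs 1] → C does not strictly dominate B (column Y: 3 ≤ 6)
No single strategy strictly dominates all others → no strictly dominant strategy.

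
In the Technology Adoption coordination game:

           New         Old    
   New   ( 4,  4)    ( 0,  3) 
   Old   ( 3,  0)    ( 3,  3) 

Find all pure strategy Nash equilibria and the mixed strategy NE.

Pure NE: (New, New) and (Old, Old); Mixed NE: p = 0.75, q = 0.75

Work:
Check pure NE:
(New, New): (4, 4) - no unilateral deviation beneficial
(Old, Old): (3, 3) - no unilateral deviation beneficial
Mixed NE: P1 plays New with p = 0.75, P2 plays New with q = 0.75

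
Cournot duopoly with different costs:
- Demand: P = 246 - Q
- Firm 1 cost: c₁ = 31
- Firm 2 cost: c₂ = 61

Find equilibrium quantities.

q₁* = 81.67, q₂* = 51.67

Work:
Reaction: q₁ = (246 - 31 - q₂)/2
Reaction: q₂ = (246 - 61 - q₁)/2
Solve simultaneously:
q₁* = (246 - 2×31 + 61)/3 = 81.67
q₂* = (246 - 2×61 + 31)/3 = 51.67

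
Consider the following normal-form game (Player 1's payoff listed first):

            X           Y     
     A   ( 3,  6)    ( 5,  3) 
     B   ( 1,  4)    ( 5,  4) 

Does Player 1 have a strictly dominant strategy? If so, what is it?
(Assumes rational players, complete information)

No strictly dominant strategy exists for Player 1

Work:
A strategy strictly dominates another if it gives a strictly higher payoff against every opponent action. Compare each pair of P1's strategies column-by-column:
  A vs B: [3 vs 1, 5 vs 5] → A does not strictly dominate B (column Y: 5 ≤ 5)
  B vs A: [1 vs 3, 5 vs 5] → B does not strictly dominate A (column X: 1 ≤ 3)
No single strategy strictly dominates all others → no strictly dominant strategy.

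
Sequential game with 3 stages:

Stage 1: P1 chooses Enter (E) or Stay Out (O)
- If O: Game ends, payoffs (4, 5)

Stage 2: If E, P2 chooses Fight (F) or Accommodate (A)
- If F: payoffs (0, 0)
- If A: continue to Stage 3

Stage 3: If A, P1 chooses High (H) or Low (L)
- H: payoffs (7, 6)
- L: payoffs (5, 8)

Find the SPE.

SPE: (E, A, H); Outcome (7, 6)

Work:
Stage 3: P1 chooses H (7 vs 5)
Stage 2: P2: F->0, A->6 (anticipating H). Choose A
Stage 1: P1: O->4, E->7 (anticipating A, H). Choose E
SPE path: E -> A -> H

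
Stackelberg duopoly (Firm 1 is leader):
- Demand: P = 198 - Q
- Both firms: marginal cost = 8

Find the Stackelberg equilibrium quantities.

q₁* (leader) = 95.0, q₂* (follower) = 47.5

Work:
Follower's reaction: q₂ = (a - c - q₁)/2
Leader substitutes: π₁ = q₁·(a - q₁ - (a-c-q₁)/2 - c)
FOC: q₁* = (198 - 8)/2 = 95.00
Then: q₂* = (198 - 8 - 95.0)/2 = 47.50
Leader has first-mover advantage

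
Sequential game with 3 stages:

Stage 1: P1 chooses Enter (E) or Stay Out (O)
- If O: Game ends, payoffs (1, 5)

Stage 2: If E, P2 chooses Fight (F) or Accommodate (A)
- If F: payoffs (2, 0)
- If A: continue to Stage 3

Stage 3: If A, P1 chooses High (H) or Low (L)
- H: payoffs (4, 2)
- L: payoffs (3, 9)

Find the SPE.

SPE: (E, A, H); Outcome (4, 2)

Work:
Stage 3: P1 chooses H (4 vs 3)
Stage 2: P2: F->0, A->2 (anticipating H). Choose A
Stage 1: P1: O->1, E->4 (anticipating A, H). Choose E
SPE path: E -> A -> H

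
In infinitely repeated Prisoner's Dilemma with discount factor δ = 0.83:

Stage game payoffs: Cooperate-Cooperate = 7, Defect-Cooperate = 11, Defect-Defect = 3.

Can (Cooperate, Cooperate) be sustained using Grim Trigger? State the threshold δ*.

δ* = 0.5; since δ = 0.83 ≥ 0.5, cooperation can be sustained

Work:
For Grim Trigger:
Cooperate forever: 7/(1-δ)
Defect then punished: 11 + 3·δ/(1-δ)
Need: 7/(1-δ) ≥ 11 + 3·δ/(1-δ)
Solving: δ ≥ (T-R)/(T-P) = (11-7)/(11-3) = 0.5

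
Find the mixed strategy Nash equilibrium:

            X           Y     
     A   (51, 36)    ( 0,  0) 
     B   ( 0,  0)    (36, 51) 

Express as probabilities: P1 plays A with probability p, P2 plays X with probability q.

p = 0.5862, q = 0.4138

Work:
Find probabilities that make opponent indifferent:
P2 chooses q to make P1 indifferent between A and B
P1 chooses p to make P2 indifferent between X and Y
Mixed NE: P1 plays (A: 0.5862, B: 0.4138), P2 plays (X: 0.4138, Y: 0.5862)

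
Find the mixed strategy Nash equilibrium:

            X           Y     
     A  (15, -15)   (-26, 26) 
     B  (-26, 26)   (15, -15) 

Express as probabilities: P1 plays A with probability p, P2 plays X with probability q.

p = 0.5, q = 0.5

Work:
Find probabilities that make opponent indifferent:
P2 chooses q to make P1 indifferent between A and B
P1 chooses p to make P2 indifferent between X and Y
Mixed NE: P1 plays (A: 0.5, B: 0.5), P2 plays (X: 0.5, Y: 0.5)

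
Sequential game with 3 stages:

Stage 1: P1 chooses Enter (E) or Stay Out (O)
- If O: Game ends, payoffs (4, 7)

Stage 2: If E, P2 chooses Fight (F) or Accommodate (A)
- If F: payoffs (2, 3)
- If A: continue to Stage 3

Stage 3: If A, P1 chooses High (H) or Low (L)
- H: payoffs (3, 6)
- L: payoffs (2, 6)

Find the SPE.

SPE: (O, A, H); Outcome (4, 7)

Work:
Stage 3: P1 chooses H (3 vs 2)
Stage 2: P2: F->3, A->6 (anticipating H). Choose A
Stage 1: P1: O->4, E->3 (anticipating A, H). Choose O
SPE path: O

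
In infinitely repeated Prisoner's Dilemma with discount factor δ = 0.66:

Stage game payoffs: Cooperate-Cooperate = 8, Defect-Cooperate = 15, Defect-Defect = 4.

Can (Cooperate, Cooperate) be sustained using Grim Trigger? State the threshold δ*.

δ* = 0.6364; since δ = 0.66 ≥ 0.6364, cooperation can be sustained

Work:
For Grim Trigger:
Cooperate forever: 8/(1-δ)
Defect then punished: 15 + 4·δ/(1-δ)
Need: 8/(1-δ) ≥ 15 + 4·δ/(1-δ)
Solving: δ ≥ (T-R)/(T-P) = (15-8)/(15-4) = 0.6364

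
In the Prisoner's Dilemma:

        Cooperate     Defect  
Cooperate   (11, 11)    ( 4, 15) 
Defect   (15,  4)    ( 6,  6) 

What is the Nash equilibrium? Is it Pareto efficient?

(Defect, Defect) is NE; not Pareto efficient

Work:
Defect dominates Cooperate for both players:
If P2 cooperates: Defect (15) > Cooperate (11)
If P2 defects: Defect (6) > Cooperate (4)
NE: (Defect, Defect) with payoff (6, 6)
But (Cooperate, Cooperate) = (11, 11) Pareto dominates (6, 6)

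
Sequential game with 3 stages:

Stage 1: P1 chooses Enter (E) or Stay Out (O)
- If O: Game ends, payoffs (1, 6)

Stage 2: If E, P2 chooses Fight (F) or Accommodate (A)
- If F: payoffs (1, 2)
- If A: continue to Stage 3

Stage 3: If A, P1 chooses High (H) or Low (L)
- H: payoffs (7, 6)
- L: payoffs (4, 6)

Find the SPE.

SPE: (E, A, H); Outcome (7, 6)

Work:
Stage 3: P1 chooses H (7 vs 4)
Stage 2: P2: F->2, A->6 (anticipating H). Choose A
Stage 1: P1: O->1, E->7 (anticipating A, H). Choose E
SPE path: E -> A -> H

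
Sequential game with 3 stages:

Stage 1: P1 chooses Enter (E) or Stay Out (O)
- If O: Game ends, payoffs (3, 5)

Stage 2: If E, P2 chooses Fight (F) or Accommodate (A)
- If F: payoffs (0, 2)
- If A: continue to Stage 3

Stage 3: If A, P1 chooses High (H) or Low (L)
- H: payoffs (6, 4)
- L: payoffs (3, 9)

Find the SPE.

SPE: (E, A, H); Outcome (6, 4)

Work:
Stage 3: P1 chooses H (6 vs 3)
Stage 2: P2: F->2, A->4 (anticipating H). Choose A
Stage 1: P1: O->3, E->6 (anticipating A, H). Choose E
SPE path: E -> A -> H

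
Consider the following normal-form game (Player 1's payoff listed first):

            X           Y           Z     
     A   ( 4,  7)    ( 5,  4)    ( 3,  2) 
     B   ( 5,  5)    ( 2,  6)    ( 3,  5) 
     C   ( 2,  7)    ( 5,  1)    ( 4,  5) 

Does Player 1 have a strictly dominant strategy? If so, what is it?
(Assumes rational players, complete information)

No strictly dominant strategy exists for Player 1

Work:
A strategy strictly dominates another if it gives a strictly higher payoff against every opponent action. Compare each pair of P1's strategies column-by-column:
  A vs B: [4 vs 5, 5 vs 2, 3 vs 3] → A does not strictly dominate B (column X: 4 ≤ 5)
  A vs C: [4 vs 2, 5 vs 5, 3 vs 4] → A does not strictly dominate C (column Y: 5 ≤ 5)
  B vs A: [5 vs 4, 2 vs 5, 3 vs 3] → B does not strictly dominate A (column Y: 2 ≤ 5)
  B vs C: [5 vs 2, 2 vs 5, 3 vs 4] → B does not strictly dominate C (column Y: 2 ≤ 5)
  C vs A: [2 vs 4, 5 vs 5, 4 vs 3] → C does not strictly dominate A (column X: 2 ≤ 4)
  C vs B: [2 vs 5, 5 vs 2, 4 vs 3] → C does not strictly dominate B (column X: 2 ≤ 5)
No single strategy strictly dominates all others → no strictly dominant strategy.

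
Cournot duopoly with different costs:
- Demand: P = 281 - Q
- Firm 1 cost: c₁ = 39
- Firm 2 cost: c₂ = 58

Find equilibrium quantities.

q₁* = 87.0, q₂* = 68.0

Work:
Reaction: q₁ = (281 - 39 - q₂)/2
Reaction: q₂ = (281 - 58 - q₁)/2
Solve simultaneously:
q₁* = (281 - 2×39 + 58)/3 = 87.0
q₂* = (281 - 2×58 + 39)/3 = 68.0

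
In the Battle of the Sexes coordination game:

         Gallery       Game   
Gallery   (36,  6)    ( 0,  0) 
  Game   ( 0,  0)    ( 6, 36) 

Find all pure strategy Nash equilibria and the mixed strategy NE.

Pure NE: (Gallery, Gallery) and (Game, Game); Mixed NE: p = 0.8571, q = 0.1429

Work:
Check pure NE:
(Gallery, Gallery): (36, 6) - no unilateral deviation beneficial
(Game, Game): (6, 36) - no unilateral deviation beneficial
Mixed NE: P1 plays Gallery with p = 0.8571, P2 plays Gallery with q = 0.1429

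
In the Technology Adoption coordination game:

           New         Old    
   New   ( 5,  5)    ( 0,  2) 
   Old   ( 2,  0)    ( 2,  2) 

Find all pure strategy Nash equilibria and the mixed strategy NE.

Pure NE: (New, New) and (Old, Old); Mixed NE: p = 0.4, q = 0.4

Work:
Check pure NE:
(New, New): (5, 5) - no unilateral deviation beneficial
(Old, Old): (2, 2) - no unilateral deviation beneficial
Mixed NE: P1 plays New with p = 0.4, P2 plays New with q = 0.4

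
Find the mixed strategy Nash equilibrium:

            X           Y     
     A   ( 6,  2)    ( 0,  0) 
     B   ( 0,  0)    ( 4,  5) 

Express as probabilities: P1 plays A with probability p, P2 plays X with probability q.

p = 0.7143, q = 0.4

Work:
Find probabilities that make opponent indifferent:
P2 chooses q to make P1 indifferent between A and B
P1 chooses p to make P2 indifferent between X and Y
Mixed NE: P1 plays (A: 0.7143, B: 0.2857), P2 plays (X: 0.4, Y: 0.6)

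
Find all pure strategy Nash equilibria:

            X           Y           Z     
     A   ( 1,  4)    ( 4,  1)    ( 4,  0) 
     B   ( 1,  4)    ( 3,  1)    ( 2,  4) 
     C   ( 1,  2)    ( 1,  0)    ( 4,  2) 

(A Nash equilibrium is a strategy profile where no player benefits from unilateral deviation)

Nash equilibrium: (A, X), (B, X), (C, X), (C, Z)

Work:
Best responses:
  P1 vs X: payoffs [1, 1, 1] → best response A/B/C (payoff 1)
  P1 vs Y: payoffs [4, 3, 1] → best response A (payoff 4)
  P1 vs Z: payoffs [4, 2, 4] → best response A/C (payoff 4)
  P2 vs A: payoffs [4, 1, 0] → best response X (payoff 4)
  P2 vs B: payoffs [4, 1, 4] → best response X/Z (payoff 4)
  P2 vs C: payoffs [2, 0, 2] → best response X/Z (payoff 2)
Mutual best responses: (A,X), (B,X), (C,X), (C,Z) → Nash equilibria.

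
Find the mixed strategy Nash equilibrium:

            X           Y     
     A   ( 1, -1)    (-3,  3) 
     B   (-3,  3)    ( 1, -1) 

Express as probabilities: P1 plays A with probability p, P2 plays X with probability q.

p = 0.5, q = 0.5

Work:
Find probabilities that make opponent indifferent:
P2 chooses q to make P1 indifferent between A and B
P1 chooses p to make P2 indifferent between X and Y
Mixed NE: P1 plays (A: 0.5, B: 0.5), P2 plays (X: 0.5, Y: 0.5)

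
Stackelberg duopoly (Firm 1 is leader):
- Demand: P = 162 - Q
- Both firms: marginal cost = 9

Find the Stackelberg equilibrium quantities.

q₁* (leader) = 76.5, q₂* (follower) = 38.25

Work:
Follower's reaction: q₂ = (a - c - q₁)/2
Leader substitutes: π₁ = q₁·(a - q₁ - (a-c-q₁)/2 - c)
FOC: q₁* = (162 - 9)/2 = 76.50
Then: q₂* = (162 - 9 - 76.5)/2 = 38.25
Leader has first-mover advantage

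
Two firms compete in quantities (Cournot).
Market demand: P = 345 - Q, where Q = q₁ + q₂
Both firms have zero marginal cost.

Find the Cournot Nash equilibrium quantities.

q₁* = q₂* = 115.0; P* = 115.0

Work:
Profit: π_i = P·q_i = (a - q_i - q_j)·q_i
FOC: ∂π_i/∂q_i = a - 2q_i - q_j = 0
Reaction function: q_i = (345 - q_j)/2
Symmetry: q* = 345/3 = 115.0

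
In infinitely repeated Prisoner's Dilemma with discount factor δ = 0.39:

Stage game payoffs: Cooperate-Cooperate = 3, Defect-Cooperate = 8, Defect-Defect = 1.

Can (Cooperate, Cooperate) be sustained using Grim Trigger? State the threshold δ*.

δ* = 0.7143; since δ = 0.39 < 0.7143, cooperation cannot be sustained

Work:
For Grim Trigger:
Cooperate forever: 3/(1-δ)
Defect then punished: 8 + 1·δ/(1-δ)
Need: 3/(1-δ) ≥ 8 + 1·δ/(1-δ)
Solving: δ ≥ (T-R)/(T-P) = (8-3)/(8-1) = 0.7143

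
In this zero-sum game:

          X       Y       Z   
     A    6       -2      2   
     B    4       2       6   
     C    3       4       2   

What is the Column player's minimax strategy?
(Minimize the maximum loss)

Column should play Y, value = 4

Work:
Column player minimizes Row's maximum payoff:
Column X: max payoff to Row = 6
Column Y: max payoff to Row = 4
Column Z: max payoff to Row = 6
Minimum is 4, achieved by column Y.
Minimax strategy: Y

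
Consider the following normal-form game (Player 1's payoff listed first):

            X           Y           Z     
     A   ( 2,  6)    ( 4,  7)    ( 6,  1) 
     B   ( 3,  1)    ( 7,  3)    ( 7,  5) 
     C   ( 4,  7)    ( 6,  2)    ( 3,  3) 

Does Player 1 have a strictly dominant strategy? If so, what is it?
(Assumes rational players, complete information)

No strictly dominant strategy exists for Player 1

Work:
A strategy strictly dominates another if it gives a strictly higher payoff against every opponent action. Compare each pair of P1's strategies column-by-column:
  A vs B: [2 vs 3, 4 vs 7, 6 vs 7] → A does not strictly dominate B (column X: 2 ≤ 3)
  A vs C: [2 vs 4, 4 vs 6, 6 vs 3] → A does not strictly dominate C (column X: 2 ≤ 4)
  B vs A: [3 vs 2, 7 vs 4, 7 vs 6] → B strictly dominates A
  B vs C: [3 vs 4, 7 vs 6, 7 vs 3] → B does not strictly dominate C (column X: 3 ≤ 4)
  C vs A: [4 vs 2, 6 vs 4, 3 vs 6] → C does not strictly dominate A (column Z: 3 ≤ 6)
  C vs B: [4 vs 3, 6 vs 7, 3 vs 7] → C does not strictly dominate B (column Y: 6 ≤ 7)
No single strategy strictly dominates all others → no strictly dominant strategy.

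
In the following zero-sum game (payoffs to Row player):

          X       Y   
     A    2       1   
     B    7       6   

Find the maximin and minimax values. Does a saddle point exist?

Maximin = 6, Minimax = 6, Saddle: True

Work:
Row minimums: [1, 6] → maximin = 6
Column maximums: [7, 6] → minimax = 6
Saddle point exists! Game value = 6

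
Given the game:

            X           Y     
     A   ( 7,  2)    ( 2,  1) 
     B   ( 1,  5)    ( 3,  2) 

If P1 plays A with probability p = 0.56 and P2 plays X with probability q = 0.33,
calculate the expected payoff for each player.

E[P1] = 3.0736, E[P2] = 2.0604

Work:
E[P1] = p·q·π₁(A,X) + p·(1-q)·π₁(A,Y) + (1-p)·q·π₁(B,X) + (1-p)·(1-q)·π₁(B,Y)
= 0.56·0.33·7 + 0.56·0.67·2 + 0.44·0.33·1 + 0.44·0.67·3
= 3.0736

E[P2] = 2.0604 (similar calculation)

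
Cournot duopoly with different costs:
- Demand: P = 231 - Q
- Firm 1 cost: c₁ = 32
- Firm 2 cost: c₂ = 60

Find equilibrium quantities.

q₁* = 75.67, q₂* = 47.67

Work:
Reaction: q₁ = (231 - 32 - q₂)/2
Reaction: q₂ = (231 - 60 - q₁)/2
Solve simultaneously:
q₁* = (231 - 2×32 + 60)/3 = 75.67
q₂* = (231 - 2×60 + 32)/3 = 47.67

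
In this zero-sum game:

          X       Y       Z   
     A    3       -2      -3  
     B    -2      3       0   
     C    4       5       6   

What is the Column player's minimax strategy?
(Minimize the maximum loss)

Column should play X, value = 4

Work:
Column player minimizes Row's maximum payoff:
Column X: max payoff to Row = 4
Column Y: max payoff to Row = 5
Column Z: max payoff to Row = 6
Minimum is 4, achieved by column X.
Minimax strategy: X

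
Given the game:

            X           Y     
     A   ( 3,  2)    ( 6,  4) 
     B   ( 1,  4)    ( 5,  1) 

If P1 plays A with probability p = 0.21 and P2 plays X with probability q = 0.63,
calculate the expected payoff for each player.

E[P1] = 2.8223, E[P2] = 2.8585

Work:
E[P1] = p·q·π₁(A,X) + p·(1-q)·π₁(A,Y) + (1-p)·q·π₁(B,X) + (1-p)·(1-q)·π₁(B,Y)
= 0.21·0.63·3 + 0.21·0.37·6 + 0.79·0.63·1 + 0.79·0.37·5
= 2.8223

E[P2] = 2.8585 (similar calculation)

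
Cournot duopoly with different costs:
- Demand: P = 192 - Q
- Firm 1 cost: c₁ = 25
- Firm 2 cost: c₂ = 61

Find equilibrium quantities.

q₁* = 67.67, q₂* = 31.67

Work:
Reaction: q₁ = (192 - 25 - q₂)/2
Reaction: q₂ = (192 - 61 - q₁)/2
Solve simultaneously:
q₁* = (192 - 2×25 + 61)/3 = 67.67
q₂* = (192 - 2×61 + 25)/3 = 31.67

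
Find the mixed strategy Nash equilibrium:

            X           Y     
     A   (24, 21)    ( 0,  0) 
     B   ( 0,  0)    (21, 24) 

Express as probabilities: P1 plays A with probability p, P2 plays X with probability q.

p = 0.5333, q = 0.4667

Work:
Find probabilities that make opponent indifferent:
P2 chooses q to make P1 indifferent between A and B
P1 chooses p to make P2 indifferent between X and Y
Mixed NE: P1 plays (A: 0.5333, B: 0.4667), P2 plays (X: 0.4667, Y: 0.5333)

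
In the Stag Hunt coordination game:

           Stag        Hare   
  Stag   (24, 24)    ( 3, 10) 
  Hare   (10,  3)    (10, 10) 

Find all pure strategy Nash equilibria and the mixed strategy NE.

Pure NE: (Stag, Stag) and (Hare, Hare); Mixed NE: p = 0.3333, q = 0.3333

Work:
Check pure NE:
(Stag, Stag): (24, 24) - no unilateral deviation beneficial
(Hare, Hare): (10, 10) - no unilateral deviation beneficial
Mixed NE: P1 plays Stag with p = 0.3333, P2 plays Stag with q = 0.3333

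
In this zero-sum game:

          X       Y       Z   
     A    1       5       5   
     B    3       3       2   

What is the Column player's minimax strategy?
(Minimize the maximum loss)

Column should play X, value = 3

Work:
Column player minimizes Row's maximum payoff:
Column X: max payoff to Row = 3
Column Y: max payoff to Row = 5
Column Z: max payoff to Row = 5
Minimum is 3, achieved by column X.
Minimax strategy: X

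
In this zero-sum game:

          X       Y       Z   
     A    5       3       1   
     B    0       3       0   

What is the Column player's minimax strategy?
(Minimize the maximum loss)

Column should play Z, value = 1

Work:
Column player minimizes Row's maximum payoff:
Column X: max payoff to Row = 5
Column Y: max payoff to Row = 3
Column Z: max payoff to Row = 1
Minimum is 1, achieved by column Z.
Minimax strategy: Z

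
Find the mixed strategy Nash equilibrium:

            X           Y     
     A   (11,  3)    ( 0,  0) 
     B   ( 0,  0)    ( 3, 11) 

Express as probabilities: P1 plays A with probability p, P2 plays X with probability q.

p = 0.7857, q = 0.2143

Work:
Find probabilities that make opponent indifferent:
P2 chooses q to make P1 indifferent between A and B
P1 chooses p to make P2 indifferent between X and Y
Mixed NE: P1 plays (A: 0.7857, B: 0.2143), P2 plays (X: 0.2143, Y: 0.7857)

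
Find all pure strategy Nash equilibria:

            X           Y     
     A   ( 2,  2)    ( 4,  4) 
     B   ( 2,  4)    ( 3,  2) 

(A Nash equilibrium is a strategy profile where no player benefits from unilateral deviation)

Nash equilibrium: (A, Y), (B, X)

Work:
Best responses:
  P1 vs X: payoffs [2, 2] → best response A/B (payoff 2)
  P1 vs Y: payoffs [4, 3] → best response A (payoff 4)
  P2 vs A: payoffs [2, 4] → best response Y (payoff 4)
  P2 vs B: payoffs [4, 2] → best response X (payoff 4)
Mutual best responses: (A,Y), (B,X) → Nash equilibria.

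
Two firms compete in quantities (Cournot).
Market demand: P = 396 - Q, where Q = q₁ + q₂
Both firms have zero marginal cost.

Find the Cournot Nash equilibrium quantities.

q₁* = q₂* = 132.0; P* = 132.0

Work:
Profit: π_i = P·q_i = (a - q_i - q_j)·q_i
FOC: ∂π_i/∂q_i = a - 2q_i - q_j = 0
Reaction function: q_i = (396 - q_j)/2
Symmetry: q* = 396/3 = 132.0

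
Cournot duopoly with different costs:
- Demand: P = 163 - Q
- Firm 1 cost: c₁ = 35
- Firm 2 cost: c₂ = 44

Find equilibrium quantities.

q₁* = 45.67, q₂* = 36.67

Work:
Reaction: q₁ = (163 - 35 - q₂)/2
Reaction: q₂ = (163 - 44 - q₁)/2
Solve simultaneously:
q₁* = (163 - 2×35 + 44)/3 = 45.67
q₂* = (163 - 2×44 + 35)/3 = 36.67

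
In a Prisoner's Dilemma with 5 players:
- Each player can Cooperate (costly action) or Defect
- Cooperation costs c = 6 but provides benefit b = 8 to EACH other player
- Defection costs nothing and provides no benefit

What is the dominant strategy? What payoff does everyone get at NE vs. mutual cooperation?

Dominant: Defect; NE payoff = 0; Coop payoff = 26

Work:
Defect dominates (saves cost c = 6, benefit to others is external)
NE: All defect → everyone gets 0
If all cooperate: each receives (4)×8 - 6 = 26
Social dilemma: 26 > 0 but NE gives 0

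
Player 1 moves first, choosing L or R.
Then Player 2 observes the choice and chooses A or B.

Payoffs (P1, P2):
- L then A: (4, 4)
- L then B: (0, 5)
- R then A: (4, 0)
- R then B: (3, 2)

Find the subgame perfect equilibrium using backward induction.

P1 plays R, P2 plays B after L and B after R; Payoff (3, 2)

Work:
Backward induction:
After L: P2 chooses B → P1 gets 0
After R: P2 chooses B → P1 gets 3
P1 chooses R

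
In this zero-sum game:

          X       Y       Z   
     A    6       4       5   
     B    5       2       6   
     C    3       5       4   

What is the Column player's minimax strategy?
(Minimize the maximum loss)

Column should play Y, value = 5

Work:
Column player minimizes Row's maximum payoff:
Column X: max payoff to Row = 6
Column Y: max payoff to Row = 5
Column Z: max payoff to Row = 6
Minimum is 5, achieved by column Y.
Minimax strategy: Y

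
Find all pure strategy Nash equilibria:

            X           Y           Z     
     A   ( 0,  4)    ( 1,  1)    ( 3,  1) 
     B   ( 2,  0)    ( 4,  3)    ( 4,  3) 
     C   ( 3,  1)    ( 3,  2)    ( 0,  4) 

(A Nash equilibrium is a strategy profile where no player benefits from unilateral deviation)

Nash equilibrium: (B, Y), (B, Z)

Work:
Best responses:
  P1 vs X: payoffs [0, 2, 3] → best response C (payoff 3)
  P1 vs Y: payoffs [1, 4, 3] → best response B (payoff 4)
  P1 vs Z: payoffs [3, 4, 0] → best response B (payoff 4)
  P2 vs A: payoffs [4, 1, 1] → best response X (payoff 4)
  P2 vs B: payoffs [0, 3, 3] → best response Y/Z (payoff 3)
  P2 vs C: payoffs [1, 2, 4] → best response Z (payoff 4)
Mutual best responses: (B,Y), (B,Z) → Nash equilibria.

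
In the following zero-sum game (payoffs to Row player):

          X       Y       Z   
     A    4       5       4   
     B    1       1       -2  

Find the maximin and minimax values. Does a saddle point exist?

Maximin = 4, Minimax = 4, Saddle: True

Work:
Row minimums: [4, -2] → maximin = 4
Column maximums: [4, 5, 4] → minimax = 4
Saddle point exists! Game value = 4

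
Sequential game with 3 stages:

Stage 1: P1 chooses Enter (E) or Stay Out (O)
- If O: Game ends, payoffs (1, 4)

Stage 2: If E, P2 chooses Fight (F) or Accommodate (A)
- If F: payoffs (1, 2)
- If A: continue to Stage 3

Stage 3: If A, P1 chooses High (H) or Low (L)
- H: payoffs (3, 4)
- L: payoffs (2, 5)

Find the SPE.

SPE: (E, A, H); Outcome (3, 4)

Work:
Stage 3: P1 chooses H (3 vs 2)
Stage 2: P2: F->2, A->4 (anticipating H). Choose A
Stage 1: P1: O->1, E->3 (anticipating A, H). Choose E
SPE path: E -> A -> H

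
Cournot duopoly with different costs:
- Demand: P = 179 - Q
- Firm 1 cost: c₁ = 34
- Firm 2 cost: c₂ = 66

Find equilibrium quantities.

q₁* = 59.0, q₂* = 27.0

Work:
Reaction: q₁ = (179 - 34 - q₂)/2
Reaction: q₂ = (179 - 66 - q₁)/2
Solve simultaneously:
q₁* = (179 - 2×34 + 66)/3 = 59.0
q₂* = (179 - 2×66 + 34)/3 = 27.0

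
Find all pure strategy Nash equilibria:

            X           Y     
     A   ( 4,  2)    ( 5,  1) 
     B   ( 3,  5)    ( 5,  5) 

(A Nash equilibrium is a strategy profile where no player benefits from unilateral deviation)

Nash equilibrium: (A, X), (B, Y)

Work:
Best responses:
  P1 vs X: payoffs [4, 3] → best response A (payoff 4)
  P1 vs Y: payoffs [5, 5] → best response A/B (payoff 5)
  P2 vs A: payoffs [2, 1] → best response X (payoff 2)
  P2 vs B: payoffs [5, 5] → best response X/Y (payoff 5)
Mutual best responses: (A,X), (B,Y) → Nash equilibria.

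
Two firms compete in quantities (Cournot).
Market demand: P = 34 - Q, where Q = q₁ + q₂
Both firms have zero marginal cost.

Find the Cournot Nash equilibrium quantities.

q₁* = q₂* = 11.33; P* = 11.33

Work:
Profit: π_i = P·q_i = (a - q_i - q_j)·q_i
FOC: ∂π_i/∂q_i = a - 2q_i - q_j = 0
Reaction function: q_i = (34 - q_j)/2
Symmetry: q* = 34/3 = 11.33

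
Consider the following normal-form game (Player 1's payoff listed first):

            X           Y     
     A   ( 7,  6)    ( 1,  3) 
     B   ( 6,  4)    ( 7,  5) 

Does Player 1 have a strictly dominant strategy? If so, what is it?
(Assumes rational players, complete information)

No strictly dominant strategy exists for Player 1

Work:
A strategy strictly dominates another if it gives a strictly higher payoff against every opponent action. Compare each pair of P1's strategies column-by-column:
  A vs B: [7 vs 6, 1 vs 7] → A does not strictly dominate B (column Y: 1 ≤ 7)
  B vs A: [6 vs 7, 7 vs 1] → B does not strictly dominate A (column X: 6 ≤ 7)
No single strategy strictly dominates all others → no strictly dominant strategy.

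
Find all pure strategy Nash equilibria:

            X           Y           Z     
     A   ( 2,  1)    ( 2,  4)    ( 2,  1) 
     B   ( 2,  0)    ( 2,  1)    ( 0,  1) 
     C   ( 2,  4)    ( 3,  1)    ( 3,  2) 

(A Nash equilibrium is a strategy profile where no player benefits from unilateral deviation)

Nash equilibrium: (C, X)

Work:
Best responses:
  P1 vs X: payoffs [2, 2, 2] → best response A/B/C (payoff 2)
  P1 vs Y: payoffs [2, 2, 3] → best response C (payoff 3)
  P1 vs Z: payoffs [2, 0, 3] → best response C (payoff 3)
  P2 vs A: payoffs [1, 4, 1] → best response Y (payoff 4)
  P2 vs B: payoffs [0, 1, 1] → best response Y/Z (payoff 1)
  P2 vs C: payoffs [4, 1, 2] → best response X (payoff 4)
Mutual best responses: (C,X) → Nash equilibria.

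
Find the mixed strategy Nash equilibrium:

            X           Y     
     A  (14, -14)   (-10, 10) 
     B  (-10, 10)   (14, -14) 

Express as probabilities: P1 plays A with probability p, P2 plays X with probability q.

p = 0.5, q = 0.5

Work:
Find probabilities that make opponent indifferent:
P2 chooses q to make P1 indifferent between A and B
P1 chooses p to make P2 indifferent between X and Y
Mixed NE: P1 plays (A: 0.5, B: 0.5), P2 plays (X: 0.5, Y: 0.5)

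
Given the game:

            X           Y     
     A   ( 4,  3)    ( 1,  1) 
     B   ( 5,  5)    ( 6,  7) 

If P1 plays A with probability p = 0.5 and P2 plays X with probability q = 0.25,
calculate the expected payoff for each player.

E[P1] = 3.75, E[P2] = 4.0

Work:
E[P1] = p·q·π₁(A,X) + p·(1-q)·π₁(A,Y) + (1-p)·q·π₁(B,X) + (1-p)·(1-q)·π₁(B,Y)
= 0.5·0.25·4 + 0.5·0.75·1 + 0.5·0.25·5 + 0.5·0.75·6
= 3.75

E[P2] = 4.0 (similar calculation)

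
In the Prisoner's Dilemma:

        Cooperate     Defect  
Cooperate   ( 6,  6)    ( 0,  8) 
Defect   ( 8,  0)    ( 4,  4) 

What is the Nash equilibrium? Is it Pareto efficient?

(Defect, Defect) is NE; not Pareto efficient

Work:
Defect dominates Cooperate for both players:
If P2 cooperates: Defect (8) > Cooperate (6)
If P2 defects: Defect (4) > Cooperate (0)
NE: (Defect, Defect) with payoff (4, 4)
But (Cooperate, Cooperate) = (6, 6) Pareto dominates (4, 4)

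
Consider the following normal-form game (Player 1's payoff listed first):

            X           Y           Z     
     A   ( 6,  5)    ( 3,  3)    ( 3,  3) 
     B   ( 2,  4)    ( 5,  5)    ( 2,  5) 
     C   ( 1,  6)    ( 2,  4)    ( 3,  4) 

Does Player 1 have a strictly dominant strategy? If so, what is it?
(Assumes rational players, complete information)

No strictly dominant strategy exists for Player 1

Work:
A strategy strictly dominates another if it gives a strictly higher payoff against every opponent action. Compare each pair of P1's strategies column-by-column:
  A vs B: [6 vs 2, 3 vs 5, 3 vs 2] → A does not strictly dominate B (column Y: 3 ≤ 5)
  A vs C: [6 vs 1, 3 vs 2, 3 vs 3] → A does not strictly dominate C (column Z: 3 ≤ 3)
  B vs A: [2 vs 6, 5 vs 3, 2 vs 3] → B does not strictly dominate A (column X: 2 ≤ 6)
  B vs C: [2 vs 1, 5 vs 2, 2 vs 3] → B does not strictly dominate C (column Z: 2 ≤ 3)
  C vs A: [1 vs 6, 2 vs 3, 3 vs 3] → C does not strictly dominate A (column X: 1 ≤ 6)
  C vs B: [1 vs 2, 2 vs 5, 3 vs 2] → C does not strictly dominate B (column X: 1 ≤ 2)
No single strategy strictly dominates all others → no strictly dominant strategy.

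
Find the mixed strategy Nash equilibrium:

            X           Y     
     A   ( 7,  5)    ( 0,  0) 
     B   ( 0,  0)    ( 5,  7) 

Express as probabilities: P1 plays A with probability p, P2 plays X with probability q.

p = 0.5833, q = 0.4167

Work:
Find probabilities that make opponent indifferent:
P2 chooses q to make P1 indifferent between A and B
P1 chooses p to make P2 indifferent between X and Y
Mixed NE: P1 plays (A: 0.5833, B: 0.4167), P2 plays (X: 0.4167, Y: 0.5833)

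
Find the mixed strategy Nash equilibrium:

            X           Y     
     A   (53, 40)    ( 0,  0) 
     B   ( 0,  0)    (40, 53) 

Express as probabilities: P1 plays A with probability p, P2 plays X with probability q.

p = 0.5699, q = 0.4301

Work:
Find probabilities that make opponent indifferent:
P2 chooses q to make P1 indifferent between A and B
P1 chooses p to make P2 indifferent between X and Y
Mixed NE: P1 plays (A: 0.5699, B: 0.4301), P2 plays (X: 0.4301, Y: 0.5699)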